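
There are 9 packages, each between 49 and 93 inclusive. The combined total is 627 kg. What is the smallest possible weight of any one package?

49

Minimizing one value means maximizing the remaining 8.
The other 8 can take up 8 × 93 = 744 ≥ 627 − 49, so one package can sit at its floor of 49.
Achievable: one at 49 and the other 8 totalling 578, which fits since 8 × 49 ≤ 578 ≤ 8 × 93.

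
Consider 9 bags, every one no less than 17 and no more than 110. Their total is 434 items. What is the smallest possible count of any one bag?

17

Minimizing one value means maximizing the remaining 8.
The other 8 can take up 8 × 110 = 880 ≥ 434 − 17, so one bag can sit at its floor of 17.
Achievable: one at 17 and the other 8 totalling 417, which fits since 8 × 17 ≤ 417 ≤ 8 × 110.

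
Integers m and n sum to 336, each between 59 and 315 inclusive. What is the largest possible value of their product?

mn = m(336 − m) is maximized when m is as near 336/2 as the bounds allow.
Taking m = 168 and n = 168 (both in [59, 315]) gives mn = 28224.

28224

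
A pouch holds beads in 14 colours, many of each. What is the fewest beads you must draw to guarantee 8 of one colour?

99

In the worst case you draw 7 of each of the 14 colours: 14 × 7 = 98.
One more forces 8 of some colour, so 98 + 1 = 99.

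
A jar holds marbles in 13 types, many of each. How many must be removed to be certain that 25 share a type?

313

You could draw 24 of every type without reaching 25 of any — 312 in all.
One more forces 25 of some type, so 312 + 1 = 313.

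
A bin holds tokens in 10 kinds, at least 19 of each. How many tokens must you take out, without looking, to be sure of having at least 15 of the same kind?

In the worst case you draw 14 of each of the 10 kinds: 10 × 14 = 140.
One more forces 15 of some kind, so 140 + 1 = 141.

141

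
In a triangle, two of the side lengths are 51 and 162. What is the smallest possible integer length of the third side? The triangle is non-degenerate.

112

The third side must exceed |51 − 162| = 111.
The smallest integer above 111 is 112.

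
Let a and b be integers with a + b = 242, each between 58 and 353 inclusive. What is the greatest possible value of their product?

14641

For a fixed sum, the product ab is largest when a and b are as close as possible.
Taking a = 121 and b = 121 (both in [58, 353]) gives ab = 14641.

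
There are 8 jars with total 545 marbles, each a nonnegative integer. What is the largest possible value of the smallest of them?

68

If every one of the 8 were at least 69, the total would be at least 8 × 69 = 552 > 545.
Equality holds with 7 values of 68 and 1 value of 69.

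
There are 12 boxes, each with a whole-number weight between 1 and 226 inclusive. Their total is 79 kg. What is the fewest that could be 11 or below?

6

Each value above 11 is at least 12, contributing at least 12 − 1 = 11 above the floor 1.
The sum exceeds the floor total 12 by 67, so at most ⌊67/11⌋ = 6 exceed 11, and at least 6 are ≤ 11.
Exactly 6 works: 6 values at 1 and 6 at 12 total 78; raise one of the low values by 1 (still ≤ 11) to hit 79.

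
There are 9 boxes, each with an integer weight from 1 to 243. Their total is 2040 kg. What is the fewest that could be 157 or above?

Each value short of 157 is at most 156, costing at least 243 − 156 = 87 against the maximum total of 2187.
We can afford to lose at most 2187 − 2040 = 147, so at most ⌊147/87⌋ = 1 fall short, and at least 8 are ≥ 157.
Exactly 8 works: 8 values at 243 and 1 at 156 total 2100; lower one of the high values by 60 (still ≥ 157) to hit 2040.

8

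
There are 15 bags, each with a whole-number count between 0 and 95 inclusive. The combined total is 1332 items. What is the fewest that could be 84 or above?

8

If only k of them are at least 84, the other 15 − k are at most 83, so the total is at most k·95 + (15 − k)·83.
This must reach 1332, so k·95 + (15 − k)·83 ≥ 1332, giving k ≥ 8.
Exactly 8 works: 8 values at 95 and 7 at 83 total 1341; lower one of the high values by 9 (still ≥ 84) to hit 1332.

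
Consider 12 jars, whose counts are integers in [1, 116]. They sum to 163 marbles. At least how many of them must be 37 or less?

8

Each value above 37 is at least 38, contributing at least 38 − 1 = 37 above the floor 1.
The sum exceeds the floor total 12 by 151, so at most ⌊151/37⌋ = 4 exceed 37, and at least 8 are ≤ 37.
Exactly 8 works: 8 values at 1 and 4 at 38 total 160; raise one of the low values by 3 (still ≤ 37) to hit 163.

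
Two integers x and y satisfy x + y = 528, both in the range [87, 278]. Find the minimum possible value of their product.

Since x + y is fixed, pushing one of them to its bound minimizes the product.
The extreme feasible split is x = 250, y = 278, giving xy = 69500.

69500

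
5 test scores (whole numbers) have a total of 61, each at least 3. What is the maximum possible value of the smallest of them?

12

The average is 61/5 < 13, so some value is ≤ 12.
Taking 4 copies of 12 and 1 copy of 13 gives exactly 61, so 12 is attained.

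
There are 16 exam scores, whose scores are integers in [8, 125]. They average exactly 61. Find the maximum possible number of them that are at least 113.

The total is 16 × 61 = 976.
With k values at 113 or above and the rest at least 8, the sum is at least 128 + 105k.
Since the sum is 976, we need 105k ≤ 848, i.e. k ≤ 8.
k = 8 is achieved by 8 values at 113 and 8 at 8, total 968; add 8 to one value (staying below 113) to reach 976.

8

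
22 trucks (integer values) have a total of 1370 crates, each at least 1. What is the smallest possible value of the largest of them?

63

The 22 values sum to 1370, so their maximum is at least ⌈1370/22⌉ = 63.
Taking 16 copies of 62 and 6 copies of 63 gives exactly 1370, so 63 is attained.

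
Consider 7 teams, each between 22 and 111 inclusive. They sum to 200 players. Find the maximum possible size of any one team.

68

To make one team as large as possible, make the other 6 as small as possible.
The other 6 contribute at least 6 × 22 = 132, leaving at most 200 − 132 = 68.
Since 68 ≤ 111, this is achievable: one at 68 and 6 at 22.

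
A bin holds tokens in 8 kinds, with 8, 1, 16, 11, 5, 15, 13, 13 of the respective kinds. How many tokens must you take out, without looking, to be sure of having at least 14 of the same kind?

78

In the worst case you take as many as possible of each kind without reaching 14: 8 + 1 + 13 + 11 + 5 + 13 + 13 + 13 = 77.
The next one must give 14 of some kind, so 77 + 1 = 78.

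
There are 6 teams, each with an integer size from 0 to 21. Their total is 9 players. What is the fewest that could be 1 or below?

Let j be the number exceeding 1. Then the total is ≥ 2·j + 0·(6 − j) = 0 + 2j.
So 2j ≤ 9 and j ≤ 4; hence at least 6 − 4 = 2 are ≤ 1.
Exactly 2 works: 2 values at 0 and 4 at 2 total 8; raise one of the low values by 1 (still ≤ 1) to hit 9.

2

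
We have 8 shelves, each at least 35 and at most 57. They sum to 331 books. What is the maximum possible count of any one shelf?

57

To make one shelf as large as possible, make the other 7 as small as possible.
The other 7 contribute at least 7 × 35 = 245, leaving at most 331 − 245 = 86.
But each shelf is capped at 57, so the maximum is 57.
Achievable: one at 57 and the other 7 totalling 274, which fits since 7 × 35 ≤ 274 ≤ 7 × 57.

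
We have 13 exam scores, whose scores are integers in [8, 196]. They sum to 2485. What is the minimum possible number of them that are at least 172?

If only k of them are at least 172, the other 13 − k are at most 171, so the total is at most k·196 + (13 − k)·171.
This must reach 2485, so k·196 + (13 − k)·171 ≥ 2485, giving k ≥ 11.
Exactly 11 works: 11 values at 196 and 2 at 171 total 2498; lower one of the high values by 13 (still ≥ 172) to hit 2485.

11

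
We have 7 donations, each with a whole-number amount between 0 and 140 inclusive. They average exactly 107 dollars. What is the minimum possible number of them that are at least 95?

The total is 7 × 107 = 749.
If only k of them are at least 95, the other 7 − k are at most 94, so the total is at most k·140 + (7 − k)·94.
This must reach 749, so k·140 + (7 − k)·94 ≥ 749, giving k ≥ 2.
Exactly 2 works: 2 values at 140 and 5 at 94 total 750; lower one of the high values by 1 (still ≥ 95) to hit 749.

2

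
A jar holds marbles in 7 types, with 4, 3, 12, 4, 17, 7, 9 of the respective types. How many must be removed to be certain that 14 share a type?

In the worst case you take as many as possible of each type without reaching 14: 4 + 3 + 12 + 4 + 13 + 7 + 9 = 52.
The next one must give 14 of some type, so 52 + 1 = 53.

53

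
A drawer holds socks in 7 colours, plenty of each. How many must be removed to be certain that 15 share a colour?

99

In the worst case you draw 14 of each of the 7 colours: 7 × 14 = 98.
One more forces 15 of some colour, so 98 + 1 = 99.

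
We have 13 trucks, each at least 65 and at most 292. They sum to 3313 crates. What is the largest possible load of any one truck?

292

To make one truck as large as possible, make the other 12 as small as possible.
The other 12 contribute at least 12 × 65 = 780, leaving at most 3313 − 780 = 2533.
But each truck is capped at 292, so the maximum is 292.
Achievable: one at 292 and the other 12 totalling 3021, which fits since 12 × 65 ≤ 3021 ≤ 12 × 292.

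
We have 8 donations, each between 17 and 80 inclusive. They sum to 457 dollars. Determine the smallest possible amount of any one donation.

Minimizing one value means maximizing the remaining 7.
The other 7 can take up 7 × 80 = 560 ≥ 457 − 17, so one donation can sit at its floor of 17.
Achievable: one at 17 and the other 7 totalling 440, which fits since 7 × 17 ≤ 440 ≤ 7 × 80.

17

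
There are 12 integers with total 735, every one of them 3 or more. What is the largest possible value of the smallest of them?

The average is 735/12 < 62, so some value is ≤ 61.
Achievable: 9 of them at 61 and 3 at 62 total 735.

61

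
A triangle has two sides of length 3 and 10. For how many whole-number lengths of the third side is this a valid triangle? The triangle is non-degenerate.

5

The triangle inequality gives |3 − 10| < c < 3 + 10, i.e. 7 < c < 13.
So c can be any integer from 8 to 12: 5 values.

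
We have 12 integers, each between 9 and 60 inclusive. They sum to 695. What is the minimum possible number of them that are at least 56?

7

Each value short of 56 is at most 55, costing at least 60 − 55 = 5 against the maximum total of 720.
We can afford to lose at most 720 − 695 = 25, so at most ⌊25/5⌋ = 5 fall short, and at least 7 are ≥ 56.
Exactly 7 works: 7 values at 60 and 5 at 55 total 695.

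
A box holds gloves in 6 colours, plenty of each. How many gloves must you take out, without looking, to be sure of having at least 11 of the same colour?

61

In the worst case you draw 10 of each of the 6 colours: 6 × 10 = 60.
One more forces 11 of some colour, so 60 + 1 = 61.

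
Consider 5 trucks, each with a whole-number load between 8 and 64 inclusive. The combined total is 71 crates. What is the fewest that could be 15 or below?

Let j be the number exceeding 15. Then the total is ≥ 16·j + 8·(5 − j) = 40 + 8j.
So 8j ≤ 31 and j ≤ 3; hence at least 5 − 3 = 2 are ≤ 15.
Exactly 2 works: 2 values at 8 and 3 at 16 total 64; raise one of the low values by 7 (still ≤ 15) to hit 71.

2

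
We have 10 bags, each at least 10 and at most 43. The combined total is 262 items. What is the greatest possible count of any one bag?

Maximizing one value means minimizing the remaining 9.
The other 9 contribute at least 9 × 10 = 90, leaving at most 262 − 90 = 172.
But each bag is capped at 43, so the maximum is 43.
Achievable: one at 43 and the other 9 totalling 219, which fits since 9 × 10 ≤ 219 ≤ 9 × 43.

43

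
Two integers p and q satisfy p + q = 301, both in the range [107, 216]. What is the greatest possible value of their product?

22650

pq = p(301 − p) is maximized when p is as near 301/2 as the bounds allow.
Taking p = 150 and q = 151 (both in [107, 216]) gives pq = 22650.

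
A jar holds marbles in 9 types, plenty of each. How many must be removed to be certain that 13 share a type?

109

You could draw 12 of every type without reaching 13 of any — 108 in all.
One more forces 13 of some type, so 108 + 1 = 109.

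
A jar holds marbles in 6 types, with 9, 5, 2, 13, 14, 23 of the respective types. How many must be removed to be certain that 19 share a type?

In the worst case you take as many as possible of each type without reaching 19: 9 + 5 + 2 + 13 + 14 + 18 = 61.
The next one must give 19 of some type, so 61 + 1 = 62.

62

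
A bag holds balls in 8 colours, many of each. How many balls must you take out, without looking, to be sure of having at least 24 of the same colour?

185

You could draw 23 of every colour without reaching 24 of any — 184 in all.
One more forces 24 of some colour, so 184 + 1 = 185.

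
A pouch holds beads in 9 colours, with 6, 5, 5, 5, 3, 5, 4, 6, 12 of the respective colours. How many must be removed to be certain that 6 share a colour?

In the worst case you take as many as possible of each colour without reaching 6: 5 + 5 + 5 + 5 + 3 + 5 + 4 + 5 + 5 = 42.
The next one must give 6 of some colour, so 42 + 1 = 43.

43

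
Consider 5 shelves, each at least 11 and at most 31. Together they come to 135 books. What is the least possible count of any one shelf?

To make one shelf as small as possible, make the other 4 as large as possible.
The other 4 contribute at most 4 × 31 = 124, leaving at least 135 − 124 = 11.
Since 11 ≥ 11, this is achievable: one at 11 and 4 at 31.

11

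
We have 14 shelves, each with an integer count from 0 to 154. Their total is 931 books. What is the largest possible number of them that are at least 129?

Suppose k of them are at least 129. Those contribute at least 129 each and the other 14 − k at least 0 each.
So the total is at least 129k + 0(14 − k) = 0 + 129k. This must be ≤ 931, giving k ≤ 7.
k = 7 is achieved by 7 values at 129 and 7 at 0, total 903; add 28 to one value (staying below 129) to reach 931.

7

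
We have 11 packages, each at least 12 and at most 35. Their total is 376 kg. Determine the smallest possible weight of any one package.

To make one package as small as possible, make the other 10 as large as possible.
The other 10 contribute at most 10 × 35 = 350, leaving at least 376 − 350 = 26.
Since 26 ≥ 12, this is achievable: one at 26 and 10 at 35.

26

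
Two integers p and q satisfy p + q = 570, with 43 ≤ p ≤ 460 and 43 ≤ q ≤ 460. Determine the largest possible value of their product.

81225

For a fixed sum, the product pq is largest when p and q are as close as possible.
Taking p = 285 and q = 285 (both in [43, 460]) gives pq = 81225.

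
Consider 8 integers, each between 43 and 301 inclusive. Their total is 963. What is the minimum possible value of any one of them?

Minimizing one value means maximizing the remaining 7.
The other 7 can take up 7 × 301 = 2107 ≥ 963 − 43, so one integer can sit at its floor of 43.
Achievable: one at 43 and the other 7 totalling 920, which fits since 7 × 43 ≤ 920 ≤ 7 × 301.

43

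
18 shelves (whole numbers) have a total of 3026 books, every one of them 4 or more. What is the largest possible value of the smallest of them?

The average is 3026/18 < 169, so some value is ≤ 168.
Taking 16 copies of 168 and 2 copies of 169 gives exactly 3026, so 168 is attained.

168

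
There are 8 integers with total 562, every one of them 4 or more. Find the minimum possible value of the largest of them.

71

The average is 562/8 > 70, so not all 8 can be 70 or less; the largest is ≥ 71.
Equality holds with 2 values of 71 and 6 values of 70.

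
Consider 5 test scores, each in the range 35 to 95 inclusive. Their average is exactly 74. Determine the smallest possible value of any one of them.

35

To make one score as small as possible, make the other 4 as large as possible.
The total is 5 × 74 = 370.
The other 4 can take up 4 × 95 = 380 ≥ 370 − 35, so one score can sit at its floor of 35.
Achievable: one at 35 and the other 4 totalling 335, which fits since 4 × 35 ≤ 335 ≤ 4 × 95.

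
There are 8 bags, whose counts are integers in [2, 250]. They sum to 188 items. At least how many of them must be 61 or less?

If only k of them are at most 61, the other 8 − k are at least 62, so the total is at least (8 − k)·62 + k·2.
This is ≤ 188, so (8 − k)·62 + 2k ≤ 188, which gives k ≥ 6.
Exactly 6 works: 6 values at 2 and 2 at 62 total 136; raise one of the low values by 52 (still ≤ 61) to hit 188.

6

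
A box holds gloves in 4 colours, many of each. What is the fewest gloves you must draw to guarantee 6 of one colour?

In the worst case you draw 5 of each of the 4 colours: 4 × 5 = 20.
One more forces 6 of some colour, so 20 + 1 = 21.

21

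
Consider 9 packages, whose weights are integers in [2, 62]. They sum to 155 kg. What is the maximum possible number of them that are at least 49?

If k of the values are ≥ 49, the total is ≥ 49k + 2(9 − k).
Setting 49k + 2(9 − k) ≤ 155 gives 47k ≤ 137, so k ≤ 2.
k = 2 is achieved by 2 values at 49 and 7 at 2, total 112; add 43 to one value (staying below 49) to reach 155.

2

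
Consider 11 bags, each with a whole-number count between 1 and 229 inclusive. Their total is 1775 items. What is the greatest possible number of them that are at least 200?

If k of the values are ≥ 200, the total is ≥ 200k + 1(11 − k).
Setting 200k + 1(11 − k) ≤ 1775 gives 199k ≤ 1764, so k ≤ 8.
k = 8 is achieved by 8 values at 200 and 3 at 1, total 1603; add 172 to one value (staying below 200) to reach 1775.

8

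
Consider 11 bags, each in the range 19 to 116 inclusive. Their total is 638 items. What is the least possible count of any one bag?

Minimizing one value means maximizing the remaining 10.
The other 10 can take up 10 × 116 = 1160 ≥ 638 − 19, so one bag can sit at its floor of 19.
Achievable: one at 19 and the other 10 totalling 619, which fits since 10 × 19 ≤ 619 ≤ 10 × 116.

19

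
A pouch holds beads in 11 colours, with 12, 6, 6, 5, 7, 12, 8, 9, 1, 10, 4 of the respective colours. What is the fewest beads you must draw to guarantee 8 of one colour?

In the worst case you take as many as possible of each colour without reaching 8: 7 + 6 + 6 + 5 + 7 + 7 + 7 + 7 + 1 + 7 + 4 = 64.
The next one must give 8 of some colour, so 64 + 1 = 65.

65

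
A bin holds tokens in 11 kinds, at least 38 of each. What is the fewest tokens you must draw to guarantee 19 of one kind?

You could draw 18 of every kind without reaching 19 of any — 198 in all.
One more forces 19 of some kind, so 198 + 1 = 199.

199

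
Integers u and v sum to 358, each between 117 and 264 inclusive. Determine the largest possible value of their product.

For a fixed sum, the product uv is largest when u and v are as close as possible.
Taking u = 179 and v = 179 (both in [117, 264]) gives uv = 32041.

32041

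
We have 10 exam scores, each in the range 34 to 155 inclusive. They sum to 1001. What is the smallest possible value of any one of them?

34

To make one score as small as possible, make the other 9 as large as possible.
The other 9 can take up 9 × 155 = 1395 ≥ 1001 − 34, so one score can sit at its floor of 34.
Achievable: one at 34 and the other 9 totalling 967, which fits since 9 × 34 ≤ 967 ≤ 9 × 155.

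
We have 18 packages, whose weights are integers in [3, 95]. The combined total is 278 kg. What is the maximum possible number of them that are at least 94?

If k of the values are ≥ 94, the total is ≥ 94k + 3(18 − k).
Setting 94k + 3(18 − k) ≤ 278 gives 91k ≤ 224, so k ≤ 2.
k = 2 is achieved by 2 values at 94 and 16 at 3, total 236; add 42 to one value (staying below 94) to reach 278.

2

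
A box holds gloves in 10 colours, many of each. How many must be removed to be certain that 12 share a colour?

111

In the worst case you draw 11 of each of the 10 colours: 10 × 11 = 110.
One more forces 12 of some colour, so 110 + 1 = 111.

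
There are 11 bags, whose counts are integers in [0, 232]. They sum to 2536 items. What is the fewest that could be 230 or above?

6

Each value short of 230 is at most 229, costing at least 232 − 229 = 3 against the maximum total of 2552.
We can afford to lose at most 2552 − 2536 = 16, so at most ⌊16/3⌋ = 5 fall short, and at least 6 are ≥ 230.
Exactly 6 works: 6 values at 232 and 5 at 229 total 2537; lower one of the high values by 1 (still ≥ 230) to hit 2536.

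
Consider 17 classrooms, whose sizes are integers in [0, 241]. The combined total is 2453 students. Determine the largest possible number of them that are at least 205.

If k of the values are ≥ 205, the total is ≥ 205k + 0(17 − k).
Setting 205k + 0(17 − k) ≤ 2453 gives 205k ≤ 2453, so k ≤ 11.
k = 11 is achieved by 11 values at 205 and 6 at 0, total 2255; add 198 to one value (staying below 205) to reach 2453.

11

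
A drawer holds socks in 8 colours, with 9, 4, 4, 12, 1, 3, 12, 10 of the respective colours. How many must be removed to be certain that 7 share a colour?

In the worst case you take as many as possible of each colour without reaching 7: 6 + 4 + 4 + 6 + 1 + 3 + 6 + 6 = 36.
The next one must give 7 of some colour, so 36 + 1 = 37.

37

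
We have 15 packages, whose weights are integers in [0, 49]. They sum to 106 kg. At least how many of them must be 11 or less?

7

Each value above 11 is at least 12, contributing at least 12 − 0 = 12 above the floor 0.
The sum exceeds the floor total 0 by 106, so at most ⌊106/12⌋ = 8 exceed 11, and at least 7 are ≤ 11.
Exactly 7 works: 7 values at 0 and 8 at 12 total 96; raise one of the low values by 10 (still ≤ 11) to hit 106.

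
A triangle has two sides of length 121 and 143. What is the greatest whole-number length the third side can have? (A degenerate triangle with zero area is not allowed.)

263

The third side must be less than 121 + 143 = 264.
The largest integer below 264 is 263.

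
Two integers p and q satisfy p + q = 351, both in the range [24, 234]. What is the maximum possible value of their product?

30800

With p + q fixed, pq peaks when the two are closest together.
Taking p = 175 and q = 176 (both in [24, 234]) gives pq = 30800.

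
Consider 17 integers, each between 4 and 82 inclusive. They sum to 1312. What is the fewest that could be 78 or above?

If only k of them are at least 78, the other 17 − k are at most 77, so the total is at most k·82 + (17 − k)·77.
This must reach 1312, so k·82 + (17 − k)·77 ≥ 1312, giving k ≥ 1.
Exactly 1 works: 1 value at 82 and 16 at 77 total 1314; lower one of the high values by 2 (still ≥ 78) to hit 1312.

1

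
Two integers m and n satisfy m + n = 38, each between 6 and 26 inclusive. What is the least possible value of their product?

mn = m(38 − m) is concave in m, so over [12, 26] it is minimized at an endpoint.
The extreme feasible split is m = 12, n = 26, giving mn = 312.

312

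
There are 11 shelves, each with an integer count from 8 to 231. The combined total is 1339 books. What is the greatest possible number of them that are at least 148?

8

Suppose k of them are at least 148. Those contribute at least 148 each and the other 11 − k at least 8 each.
So the total is at least 148k + 8(11 − k) = 88 + 140k. This must be ≤ 1339, giving k ≤ 8.
k = 8 is achieved by 8 values at 148 and 3 at 8, total 1208; add 131 to one value (staying below 148) to reach 1339.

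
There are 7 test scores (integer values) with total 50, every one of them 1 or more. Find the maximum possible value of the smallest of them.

The average is 50/7 < 8, so some value is ≤ 7.
Achievable: 6 of them at 7 and 1 at 8 total 50.

7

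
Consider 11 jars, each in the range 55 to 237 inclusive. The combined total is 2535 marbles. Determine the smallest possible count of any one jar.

165

Minimizing one value means maximizing the remaining 10.
The other 10 contribute at most 10 × 237 = 2370, leaving at least 2535 − 2370 = 165.
Since 165 ≥ 55, this is achievable: one at 165 and 10 at 237.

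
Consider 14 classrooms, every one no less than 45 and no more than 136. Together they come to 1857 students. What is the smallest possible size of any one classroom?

89

To make one classroom as small as possible, make the other 13 as large as possible.
The other 13 contribute at most 13 × 136 = 1768, leaving at least 1857 − 1768 = 89.
Since 89 ≥ 45, this is achievable: one at 89 and 13 at 136.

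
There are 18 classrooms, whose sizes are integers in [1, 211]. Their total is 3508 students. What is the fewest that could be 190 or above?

5

If only k of them are at least 190, the other 18 − k are at most 189, so the total is at most k·211 + (18 − k)·189.
This must reach 3508, so k·211 + (18 − k)·189 ≥ 3508, giving k ≥ 5.
Exactly 5 works: 5 values at 211 and 13 at 189 total 3512; lower one of the high values by 4 (still ≥ 190) to hit 3508.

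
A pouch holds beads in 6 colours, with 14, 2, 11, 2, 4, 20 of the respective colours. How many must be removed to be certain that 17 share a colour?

50

In the worst case you take as many as possible of each colour without reaching 17: 14 + 2 + 11 + 2 + 4 + 16 = 49.
The next one must give 17 of some colour, so 49 + 1 = 50.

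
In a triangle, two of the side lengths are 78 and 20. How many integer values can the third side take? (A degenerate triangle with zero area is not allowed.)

39

The triangle inequality gives |78 − 20| < c < 78 + 20, i.e. 58 < c < 98.
So c can be any integer from 59 to 97: 39 values.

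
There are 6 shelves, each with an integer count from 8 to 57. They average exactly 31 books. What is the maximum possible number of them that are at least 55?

The total is 6 × 31 = 186.
Suppose k of them are at least 55. Those contribute at least 55 each and the other 6 − k at least 8 each.
So the total is at least 55k + 8(6 − k) = 48 + 47k. This must be ≤ 186, giving k ≤ 2.
k = 2 is achieved by 2 values at 55 and 4 at 8, total 142; add 44 to one value (staying below 55) to reach 186.

2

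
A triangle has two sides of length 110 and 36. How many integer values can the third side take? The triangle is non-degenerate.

71

The triangle inequality gives |110 − 36| < c < 110 + 36, i.e. 74 < c < 146.
So c can be any integer from 75 to 145: 71 values.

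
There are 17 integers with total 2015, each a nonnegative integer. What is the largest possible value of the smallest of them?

118

The average is 2015/17 < 119, so some value is ≤ 118.
Equality holds with 8 values of 118 and 9 values of 119.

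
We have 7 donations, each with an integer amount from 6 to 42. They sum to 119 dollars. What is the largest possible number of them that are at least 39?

2

If k of the values are ≥ 39, the total is ≥ 39k + 6(7 − k).
Setting 39k + 6(7 − k) ≤ 119 gives 33k ≤ 77, so k ≤ 2.
k = 2 is achieved by 2 values at 39 and 5 at 6, total 108; add 11 to one value (staying below 39) to reach 119.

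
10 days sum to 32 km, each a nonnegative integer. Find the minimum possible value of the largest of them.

4

The 10 values sum to 32, so their maximum is at least ⌈32/10⌉ = 4.
Achievable: 2 of them at 4 and 8 at 3 total 32.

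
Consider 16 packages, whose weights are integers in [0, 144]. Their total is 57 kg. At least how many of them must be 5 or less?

7

Let j be the number exceeding 5. Then the total is ≥ 6·j + 0·(16 − j) = 0 + 6j.
So 6j ≤ 57 and j ≤ 9; hence at least 16 − 9 = 7 are ≤ 5.
Exactly 7 works: 7 values at 0 and 9 at 6 total 54; raise one of the low values by 3 (still ≤ 5) to hit 57.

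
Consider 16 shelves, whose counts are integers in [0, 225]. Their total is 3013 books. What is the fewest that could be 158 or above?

8

If only k of them are at least 158, the other 16 − k are at most 157, so the total is at most k·225 + (16 − k)·157.
This must reach 3013, so k·225 + (16 − k)·157 ≥ 3013, giving k ≥ 8.
Exactly 8 works: 8 values at 225 and 8 at 157 total 3056; lower one of the high values by 43 (still ≥ 158) to hit 3013.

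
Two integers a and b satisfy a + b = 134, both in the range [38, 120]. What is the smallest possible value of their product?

3648

For a fixed sum, ab is smallest when a and b are as far apart as possible.
The extreme feasible split is a = 38, b = 96, giving ab = 3648.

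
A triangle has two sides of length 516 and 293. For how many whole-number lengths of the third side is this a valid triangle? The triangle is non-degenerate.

The triangle inequality gives |516 − 293| < c < 516 + 293, i.e. 223 < c < 809.
So c can be any integer from 224 to 808: 585 values.

585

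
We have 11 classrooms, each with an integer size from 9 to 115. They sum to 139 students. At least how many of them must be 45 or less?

10

Let j be the number exceeding 45. Then the total is ≥ 46·j + 9·(11 − j) = 99 + 37j.
So 37j ≤ 40 and j ≤ 1; hence at least 11 − 1 = 10 are ≤ 45.
Exactly 10 works: 10 values at 9 and 1 at 46 total 136; raise one of the low values by 3 (still ≤ 45) to hit 139.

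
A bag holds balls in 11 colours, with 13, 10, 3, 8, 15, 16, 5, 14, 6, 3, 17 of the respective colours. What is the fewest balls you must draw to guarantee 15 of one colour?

105

In the worst case you take as many as possible of each colour without reaching 15: 13 + 10 + 3 + 8 + 14 + 14 + 5 + 14 + 6 + 3 + 14 = 104.
The next one must give 15 of some colour, so 104 + 1 = 105.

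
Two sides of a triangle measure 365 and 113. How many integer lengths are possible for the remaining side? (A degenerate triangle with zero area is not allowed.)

The triangle inequality gives |365 − 113| < c < 365 + 113, i.e. 252 < c < 478.
So c can be any integer from 253 to 477: 225 values.

225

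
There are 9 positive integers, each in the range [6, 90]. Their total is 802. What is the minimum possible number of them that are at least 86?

8

If only k of them are at least 86, the other 9 − k are at most 85, so the total is at most k·90 + (9 − k)·85.
This must reach 802, so k·90 + (9 − k)·85 ≥ 802, giving k ≥ 8.
Exactly 8 works: 8 values at 90 and 1 at 85 total 805; lower one of the high values by 3 (still ≥ 86) to hit 802.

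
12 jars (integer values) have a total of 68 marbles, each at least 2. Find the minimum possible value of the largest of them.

Some value must be at least ⌈68/12⌉ = 6, since 12 × 5 = 60 < 68.
Achievable: 8 of them at 6 and 4 at 5 total 68.

6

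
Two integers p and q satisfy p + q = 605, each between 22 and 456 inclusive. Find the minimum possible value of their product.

Since p + q is fixed, pushing one of them to its bound minimizes the product.
The extreme feasible split is p = 149, q = 456, giving pq = 67944.

67944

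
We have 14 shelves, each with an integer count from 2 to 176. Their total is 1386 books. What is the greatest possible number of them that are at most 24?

7

Suppose k of them are at most 24. Those contribute at most 24 each and the rest at most 176 each.
So the total is at most 24k + 176(14 − k) = 2464 − 152k. This must still be ≥ 1386, so k ≤ 7.
k = 7 is achieved by 7 values at 24 and 7 at 176, total 1400; lower one of the 176's by 14 (still > 24) to reach 1386.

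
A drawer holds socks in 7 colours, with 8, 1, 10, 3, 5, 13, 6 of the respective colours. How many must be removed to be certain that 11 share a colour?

In the worst case you take as many as possible of each colour without reaching 11: 8 + 1 + 10 + 3 + 5 + 10 + 6 = 43.
The next one must give 11 of some colour, so 43 + 1 = 44.

44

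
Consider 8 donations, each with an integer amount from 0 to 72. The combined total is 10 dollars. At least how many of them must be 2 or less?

5

Each value above 2 is at least 3, contributing at least 3 − 0 = 3 above the floor 0.
The sum exceeds the floor total 0 by 10, so at most ⌊10/3⌋ = 3 exceed 2, and at least 5 are ≤ 2.
Exactly 5 works: 5 values at 0 and 3 at 3 total 9; raise one of the low values by 1 (still ≤ 2) to hit 10.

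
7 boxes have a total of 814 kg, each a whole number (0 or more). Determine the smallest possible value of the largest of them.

Some value must be at least ⌈814/7⌉ = 117, since 7 × 116 = 812 < 814.
Taking 5 copies of 116 and 2 copies of 117 gives exactly 814, so 117 is attained.

117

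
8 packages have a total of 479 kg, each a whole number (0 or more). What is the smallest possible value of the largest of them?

60

The 8 values sum to 479, so their maximum is at least ⌈479/8⌉ = 60.
Equality holds with 7 values of 60 and 1 value of 59.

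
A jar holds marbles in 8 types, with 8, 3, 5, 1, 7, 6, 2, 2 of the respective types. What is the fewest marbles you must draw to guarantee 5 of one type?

In the worst case you take as many as possible of each type without reaching 5: 4 + 3 + 4 + 1 + 4 + 4 + 2 + 2 = 24.
The next one must give 5 of some type, so 24 + 1 = 25.

25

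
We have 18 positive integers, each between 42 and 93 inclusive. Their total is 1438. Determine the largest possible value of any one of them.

Maximizing one value means minimizing the remaining 17.
The other 17 contribute at least 17 × 42 = 714, leaving at most 1438 − 714 = 724.
But each integer is capped at 93, so the maximum is 93.
Achievable: one at 93 and the other 17 totalling 1345, which fits since 17 × 42 ≤ 1345 ≤ 17 × 93.

93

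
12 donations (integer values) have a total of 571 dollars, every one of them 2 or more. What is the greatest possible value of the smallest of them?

47

If every one of the 12 were at least 48, the total would be at least 12 × 48 = 576 > 571.
Taking 5 copies of 47 and 7 copies of 48 gives exactly 571, so 47 is attained.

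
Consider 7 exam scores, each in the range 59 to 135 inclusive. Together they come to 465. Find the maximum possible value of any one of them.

Maximizing one value means minimizing the remaining 6.
The other 6 contribute at least 6 × 59 = 354, leaving at most 465 − 354 = 111.
Since 111 ≤ 135, this is achievable: one at 111 and 6 at 59.

111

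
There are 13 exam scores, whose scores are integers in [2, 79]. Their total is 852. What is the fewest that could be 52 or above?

7

Suppose at most 13 − j of them reach 52; then j values are ≤ 51 and the rest ≤ 79.
The total is then ≤ 51·j + 79·(13 − j) = 1027 − 28j. For this to be ≥ 852 we need j ≤ 6, so at least 13 − 6 = 7 must reach 52.
Exactly 7 works: 7 values at 79 and 6 at 51 total 859; lower one of the high values by 7 (still ≥ 52) to hit 852.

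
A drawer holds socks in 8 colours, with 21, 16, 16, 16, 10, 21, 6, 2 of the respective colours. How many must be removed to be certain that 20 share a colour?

In the worst case you take as many as possible of each colour without reaching 20: 19 + 16 + 16 + 16 + 10 + 19 + 6 + 2 = 104.
The next one must give 20 of some colour, so 104 + 1 = 105.

105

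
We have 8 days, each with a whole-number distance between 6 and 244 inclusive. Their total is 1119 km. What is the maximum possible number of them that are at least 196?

Suppose k of them are at least 196. Those contribute at least 196 each and the other 8 − k at least 6 each.
So the total is at least 196k + 6(8 − k) = 48 + 190k. This must be ≤ 1119, giving k ≤ 5.
k = 5 is achieved by 5 values at 196 and 3 at 6, total 998; add 121 to one value (staying below 196) to reach 1119.

5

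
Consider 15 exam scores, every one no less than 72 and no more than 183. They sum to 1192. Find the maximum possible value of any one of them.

183

Maximizing one value means minimizing the remaining 14.
The other 14 contribute at least 14 × 72 = 1008, leaving at most 1192 − 1008 = 184.
But each score is capped at 183, so the maximum is 183.
Achievable: one at 183 and the other 14 totalling 1009, which fits since 14 × 72 ≤ 1009 ≤ 14 × 183.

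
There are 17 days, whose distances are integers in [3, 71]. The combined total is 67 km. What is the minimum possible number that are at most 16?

Let j be the number exceeding 16. Then the total is ≥ 17·j + 3·(17 − j) = 51 + 14j.
So 14j ≤ 16 and j ≤ 1; hence at least 17 − 1 = 16 are ≤ 16.
Exactly 16 works: 16 values at 3 and 1 at 17 total 65; raise one of the low values by 2 (still ≤ 16) to hit 67.

16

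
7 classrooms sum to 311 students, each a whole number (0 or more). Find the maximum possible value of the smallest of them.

The average is 311/7 < 45, so some value is ≤ 44.
Taking 4 copies of 44 and 3 copies of 45 gives exactly 311, so 44 is attained.

44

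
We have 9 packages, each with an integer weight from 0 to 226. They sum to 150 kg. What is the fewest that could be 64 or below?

Each value above 64 is at least 65, contributing at least 65 − 0 = 65 above the floor 0.
The sum exceeds the floor total 0 by 150, so at most ⌊150/65⌋ = 2 exceed 64, and at least 7 are ≤ 64.
Exactly 7 works: 7 values at 0 and 2 at 65 total 130; raise one of the low values by 20 (still ≤ 64) to hit 150.

7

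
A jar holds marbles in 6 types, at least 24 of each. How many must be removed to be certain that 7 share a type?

In the worst case you draw 6 of each of the 6 types: 6 × 6 = 36.
One more forces 7 of some type, so 36 + 1 = 37.

37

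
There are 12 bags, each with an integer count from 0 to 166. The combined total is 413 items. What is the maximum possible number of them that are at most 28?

11

Suppose k of them are at most 28. Those contribute at most 28 each and the rest at most 166 each.
So the total is at most 28k + 166(12 − k) = 1992 − 138k. This must still be ≥ 413, so k ≤ 11.
k = 11 is achieved by 11 values at 28 and 1 at 166, total 474; lower one of the 166's by 61 (still > 28) to reach 413.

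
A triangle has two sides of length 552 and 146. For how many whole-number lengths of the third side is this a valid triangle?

291

The triangle inequality gives |552 − 146| < c < 552 + 146, i.e. 406 < c < 698.
So c can be any integer from 407 to 697: 291 values.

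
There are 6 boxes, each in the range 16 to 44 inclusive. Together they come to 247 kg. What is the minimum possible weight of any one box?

To make one box as small as possible, make the other 5 as large as possible.
The other 5 contribute at most 5 × 44 = 220, leaving at least 247 − 220 = 27.
Since 27 ≥ 16, this is achievable: one at 27 and 5 at 44.

27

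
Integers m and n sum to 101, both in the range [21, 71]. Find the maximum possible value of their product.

For a fixed sum, the product mn is largest when m and n are as close as possible.
Taking m = 50 and n = 51 (both in [21, 71]) gives mn = 2550.

2550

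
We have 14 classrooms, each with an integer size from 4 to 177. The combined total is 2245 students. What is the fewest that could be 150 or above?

6

Each value short of 150 is at most 149, costing at least 177 − 149 = 28 against the maximum total of 2478.
We can afford to lose at most 2478 − 2245 = 233, so at most ⌊233/28⌋ = 8 fall short, and at least 6 are ≥ 150.
Exactly 6 works: 6 values at 177 and 8 at 149 total 2254; lower one of the high values by 9 (still ≥ 150) to hit 2245.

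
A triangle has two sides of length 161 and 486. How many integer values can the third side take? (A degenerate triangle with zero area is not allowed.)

The triangle inequality gives |161 − 486| < c < 161 + 486, i.e. 325 < c < 647.
So c can be any integer from 326 to 646: 321 values.

321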